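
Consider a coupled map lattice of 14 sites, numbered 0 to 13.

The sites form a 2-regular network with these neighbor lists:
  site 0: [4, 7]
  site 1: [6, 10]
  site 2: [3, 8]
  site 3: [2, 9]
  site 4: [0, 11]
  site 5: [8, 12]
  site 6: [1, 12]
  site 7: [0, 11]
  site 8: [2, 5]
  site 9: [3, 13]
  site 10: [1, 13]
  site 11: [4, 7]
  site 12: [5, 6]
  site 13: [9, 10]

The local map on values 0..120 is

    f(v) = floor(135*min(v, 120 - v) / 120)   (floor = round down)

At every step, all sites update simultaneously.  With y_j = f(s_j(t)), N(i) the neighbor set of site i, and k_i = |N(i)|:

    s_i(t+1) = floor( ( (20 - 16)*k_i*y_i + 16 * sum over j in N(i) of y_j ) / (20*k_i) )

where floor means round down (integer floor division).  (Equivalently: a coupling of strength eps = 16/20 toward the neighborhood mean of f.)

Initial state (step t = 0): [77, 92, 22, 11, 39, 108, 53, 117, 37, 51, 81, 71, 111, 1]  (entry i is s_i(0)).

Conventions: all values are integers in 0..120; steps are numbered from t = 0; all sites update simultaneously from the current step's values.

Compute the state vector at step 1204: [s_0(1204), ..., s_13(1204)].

Answer: [59, 60, 66, 65, 59, 65, 61, 59, 66, 63, 60, 59, 63, 61]
Key observation: The state at step 11, [67, 66, 60, 61, 67, 61, 65, 67, 60, 63, 66, 67, 63, 65], reappears at step 15: the system is in a cycle of period 4 from step 11 on.  Therefore the state at step 1204 equals the state at step 11 + ((1204 - 11) mod 4) = 12, which is [59, 60, 66, 65, 59, 65, 61, 59, 66, 63, 60, 59, 63, 61].

Derivation:
t=0: [77, 92, 22, 11, 39, 108, 53, 117, 37, 51, 81, 71, 111, 1]
t=1: [28, 47, 26, 34, 49, 23, 28, 41, 23, 16, 21, 29, 30, 40]
t=2: [46, 32, 31, 26, 36, 28, 40, 34, 26, 36, 43, 46, 29, 25]
t=3: [41, 44, 30, 35, 48, 30, 36, 48, 31, 30, 35, 41, 36, 40]
t=4: [52, 41, 35, 34, 47, 36, 43, 47, 33, 40, 45, 52, 37, 37]
t=5: [53, 48, 37, 41, 56, 39, 44, 56, 39, 40, 44, 53, 43, 46]
t=6: [62, 50, 43, 43, 59, 45, 50, 59, 42, 47, 51, 62, 46, 47]
t=7: [65, 56, 47, 49, 65, 49, 54, 65, 48, 50, 54, 65, 52, 54]
t=8: [61, 60, 54, 54, 61, 55, 60, 61, 53, 57, 61, 61, 57, 58]
t=9: [66, 66, 59, 61, 66, 61, 65, 66, 60, 62, 66, 66, 64, 65]
t=10: [60, 60, 66, 65, 60, 65, 61, 60, 66, 63, 60, 60, 63, 62]
t=11: [67, 66, 60, 61, 67, 61, 65, 67, 60, 63, 66, 67, 63, 65]
t=12: [59, 60, 66, 65, 59, 65, 61, 59, 66, 63, 60, 59, 63, 61]
t=13: [66, 66, 60, 61, 66, 61, 65, 66, 60, 63, 66, 66, 63, 65]
t=14: [60, 60, 66, 65, 60, 65, 61, 60, 66, 63, 60, 60, 63, 61]
t=15: [67, 66, 60, 61, 67, 61, 65, 67, 60, 63, 66, 67, 63, 65]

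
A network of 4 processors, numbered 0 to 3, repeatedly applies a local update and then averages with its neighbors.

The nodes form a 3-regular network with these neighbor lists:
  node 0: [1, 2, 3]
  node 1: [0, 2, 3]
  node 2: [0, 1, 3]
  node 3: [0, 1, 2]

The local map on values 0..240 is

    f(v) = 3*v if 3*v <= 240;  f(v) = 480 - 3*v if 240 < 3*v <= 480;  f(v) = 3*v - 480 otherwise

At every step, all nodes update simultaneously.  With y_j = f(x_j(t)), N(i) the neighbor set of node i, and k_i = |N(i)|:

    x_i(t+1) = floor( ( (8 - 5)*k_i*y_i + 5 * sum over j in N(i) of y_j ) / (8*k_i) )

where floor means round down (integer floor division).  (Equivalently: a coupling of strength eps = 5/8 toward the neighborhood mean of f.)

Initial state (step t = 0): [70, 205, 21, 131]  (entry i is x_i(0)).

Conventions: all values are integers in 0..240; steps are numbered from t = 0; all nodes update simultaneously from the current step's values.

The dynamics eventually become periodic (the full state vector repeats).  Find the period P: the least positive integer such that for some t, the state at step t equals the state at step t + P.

Simulating step by step:
t=0: [70, 205, 21, 131]
t=1: [138, 125, 113, 117]
t=2: [102, 109, 115, 113]
t=3: [154, 151, 148, 149]
t=4: [26, 28, 29, 29]
t=5: [83, 84, 84, 84]
t=6: [229, 228, 228, 228]
t=7: [205, 204, 204, 204]
t=8: [133, 132, 132, 132]
t=9: [82, 83, 83, 83]
t=10: [232, 231, 231, 231]
t=11: [214, 213, 213, 213]
t=12: [160, 159, 159, 159]
t=13: [1, 2, 2, 2]
t=14: [4, 5, 5, 5]
t=15: [13, 14, 14, 14]
t=16: [40, 41, 41, 41]
t=17: [121, 122, 122, 122]
t=18: [115, 114, 114, 114]
t=19: [136, 137, 137, 137]
t=20: [70, 69, 69, 69]
t=21: [208, 207, 207, 207]
t=22: [142, 141, 141, 141]
t=23: [55, 56, 56, 56]
t=24: [166, 167, 167, 167]
t=25: [19, 20, 20, 20]
t=26: [58, 59, 59, 59]
t=27: [175, 176, 176, 176]
t=28: [46, 47, 47, 47]
t=29: [139, 140, 140, 140]
t=30: [61, 60, 60, 60]
t=31: [181, 180, 180, 180]
t=32: [61, 60, 60, 60]

Answer: 2
Key observation: The state at step 30, [61, 60, 60, 60], reappears at step 32 — and no state repeats earlier — so the cycle the system enters has period 2.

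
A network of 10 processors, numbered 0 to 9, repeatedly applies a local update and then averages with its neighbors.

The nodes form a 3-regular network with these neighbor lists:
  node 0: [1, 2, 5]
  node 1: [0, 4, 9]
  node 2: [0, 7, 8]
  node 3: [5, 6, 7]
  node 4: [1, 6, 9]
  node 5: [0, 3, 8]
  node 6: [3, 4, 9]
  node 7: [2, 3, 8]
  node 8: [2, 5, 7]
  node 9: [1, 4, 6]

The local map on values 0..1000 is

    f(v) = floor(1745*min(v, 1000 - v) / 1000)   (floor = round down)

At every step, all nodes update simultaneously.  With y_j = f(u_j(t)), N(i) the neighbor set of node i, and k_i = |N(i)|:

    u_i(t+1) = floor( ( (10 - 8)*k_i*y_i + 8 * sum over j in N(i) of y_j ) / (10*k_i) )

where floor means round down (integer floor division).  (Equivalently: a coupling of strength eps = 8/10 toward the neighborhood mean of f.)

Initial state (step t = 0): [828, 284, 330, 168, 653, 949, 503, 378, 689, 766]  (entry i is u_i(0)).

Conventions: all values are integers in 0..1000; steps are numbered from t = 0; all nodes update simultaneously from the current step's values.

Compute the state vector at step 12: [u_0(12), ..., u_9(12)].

Answer: [528, 729, 454, 523, 800, 442, 727, 456, 439, 800]

Derivation:
t=0: [828, 284, 330, 168, 653, 949, 503, 378, 689, 766]
t=1: [368, 449, 515, 489, 593, 320, 521, 507, 460, 606]
t=2: [711, 700, 783, 771, 756, 724, 767, 838, 764, 758]
t=3: [469, 464, 394, 391, 445, 446, 413, 373, 386, 445]
t=4: [770, 793, 708, 709, 769, 735, 739, 674, 698, 769]
t=5: [435, 394, 500, 497, 405, 474, 441, 524, 515, 405]
t=6: [788, 716, 823, 820, 717, 824, 761, 855, 843, 717]
t=7: [369, 460, 300, 323, 473, 316, 430, 289, 286, 473]
t=8: [628, 771, 543, 593, 798, 564, 740, 523, 520, 798]
t=9: [651, 440, 777, 687, 391, 737, 467, 791, 804, 391]
t=10: [552, 679, 428, 545, 739, 490, 672, 413, 391, 739]
t=11: [732, 562, 731, 731, 514, 772, 568, 736, 755, 514]
t=12: [528, 729, 454, 523, 800, 442, 727, 456, 439, 800]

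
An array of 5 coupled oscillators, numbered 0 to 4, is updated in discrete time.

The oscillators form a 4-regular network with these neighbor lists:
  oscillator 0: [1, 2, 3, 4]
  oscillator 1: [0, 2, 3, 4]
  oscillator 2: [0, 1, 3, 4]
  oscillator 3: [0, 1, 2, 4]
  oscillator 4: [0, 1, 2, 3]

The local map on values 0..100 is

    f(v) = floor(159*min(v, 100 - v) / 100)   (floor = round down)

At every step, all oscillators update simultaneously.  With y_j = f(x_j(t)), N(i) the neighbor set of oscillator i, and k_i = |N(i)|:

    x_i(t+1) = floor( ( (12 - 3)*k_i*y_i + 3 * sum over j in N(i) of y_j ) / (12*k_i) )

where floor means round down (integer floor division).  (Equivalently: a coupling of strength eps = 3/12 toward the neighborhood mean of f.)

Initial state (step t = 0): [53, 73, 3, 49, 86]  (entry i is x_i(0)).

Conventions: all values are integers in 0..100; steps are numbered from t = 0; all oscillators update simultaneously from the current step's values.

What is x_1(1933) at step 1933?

Simulating step by step:
t=0: [53, 73, 3, 49, 86]
t=1: [64, 42, 16, 66, 28]
t=2: [54, 60, 32, 52, 45]
t=3: [71, 64, 55, 73, 69]
t=4: [48, 55, 65, 45, 50]
t=5: [74, 70, 59, 70, 76]
t=6: [43, 47, 59, 47, 41]
t=7: [68, 72, 66, 72, 66]
t=8: [49, 45, 52, 45, 52]
t=9: [76, 72, 75, 72, 75]
t=10: [38, 43, 39, 43, 39]
t=11: [61, 66, 62, 66, 62]
t=12: [60, 55, 59, 55, 59]
t=13: [64, 69, 65, 69, 65]
t=14: [55, 50, 54, 50, 54]
t=15: [72, 77, 73, 77, 73]
t=16: [42, 37, 41, 37, 41]
t=17: [64, 59, 64, 59, 64]
t=18: [58, 63, 58, 63, 58]
t=19: [65, 59, 65, 59, 65]
t=20: [56, 63, 56, 63, 56]
t=21: [67, 60, 67, 60, 67]
t=22: [53, 60, 53, 60, 53]
t=23: [72, 65, 72, 65, 72]
t=24: [45, 52, 45, 52, 45]
t=25: [71, 75, 71, 75, 71]
t=26: [45, 40, 45, 40, 45]
t=27: [70, 64, 70, 64, 70]
t=28: [48, 55, 48, 55, 48]
t=29: [75, 71, 75, 71, 75]
t=30: [39, 44, 39, 44, 39]
t=31: [62, 67, 62, 67, 62]
t=32: [59, 53, 59, 53, 59]
t=33: [66, 72, 66, 72, 66]
t=34: [52, 45, 52, 45, 52]
t=35: [75, 71, 75, 71, 75]

Answer: x_1(1933) = 67
Key observation: The state at step 29, [75, 71, 75, 71, 75], reappears at step 35: the system is in a cycle of period 6 from step 29 on.  Therefore the state at step 1933 equals the state at step 29 + ((1933 - 29) mod 6) = 31, which is [62, 67, 62, 67, 62].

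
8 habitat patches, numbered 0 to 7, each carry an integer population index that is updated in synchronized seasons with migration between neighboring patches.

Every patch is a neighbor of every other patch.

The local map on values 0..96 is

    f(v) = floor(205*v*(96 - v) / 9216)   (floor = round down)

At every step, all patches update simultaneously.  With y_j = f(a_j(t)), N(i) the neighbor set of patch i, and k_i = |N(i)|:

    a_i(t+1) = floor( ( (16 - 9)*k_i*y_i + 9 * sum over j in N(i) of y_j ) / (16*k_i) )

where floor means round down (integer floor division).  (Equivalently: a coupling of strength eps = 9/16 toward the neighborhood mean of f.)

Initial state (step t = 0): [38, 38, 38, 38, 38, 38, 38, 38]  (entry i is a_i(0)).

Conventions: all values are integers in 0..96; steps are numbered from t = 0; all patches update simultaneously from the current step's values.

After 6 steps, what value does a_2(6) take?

Answer: a_2(6) = 51

Derivation:
t=0: [38, 38, 38, 38, 38, 38, 38, 38]
t=1: [49, 49, 49, 49, 49, 49, 49, 49]
t=2: [51, 51, 51, 51, 51, 51, 51, 51]
t=3: [51, 51, 51, 51, 51, 51, 51, 51]
t=4: [51, 51, 51, 51, 51, 51, 51, 51]
t=5: [51, 51, 51, 51, 51, 51, 51, 51]
t=6: [51, 51, 51, 51, 51, 51, 51, 51]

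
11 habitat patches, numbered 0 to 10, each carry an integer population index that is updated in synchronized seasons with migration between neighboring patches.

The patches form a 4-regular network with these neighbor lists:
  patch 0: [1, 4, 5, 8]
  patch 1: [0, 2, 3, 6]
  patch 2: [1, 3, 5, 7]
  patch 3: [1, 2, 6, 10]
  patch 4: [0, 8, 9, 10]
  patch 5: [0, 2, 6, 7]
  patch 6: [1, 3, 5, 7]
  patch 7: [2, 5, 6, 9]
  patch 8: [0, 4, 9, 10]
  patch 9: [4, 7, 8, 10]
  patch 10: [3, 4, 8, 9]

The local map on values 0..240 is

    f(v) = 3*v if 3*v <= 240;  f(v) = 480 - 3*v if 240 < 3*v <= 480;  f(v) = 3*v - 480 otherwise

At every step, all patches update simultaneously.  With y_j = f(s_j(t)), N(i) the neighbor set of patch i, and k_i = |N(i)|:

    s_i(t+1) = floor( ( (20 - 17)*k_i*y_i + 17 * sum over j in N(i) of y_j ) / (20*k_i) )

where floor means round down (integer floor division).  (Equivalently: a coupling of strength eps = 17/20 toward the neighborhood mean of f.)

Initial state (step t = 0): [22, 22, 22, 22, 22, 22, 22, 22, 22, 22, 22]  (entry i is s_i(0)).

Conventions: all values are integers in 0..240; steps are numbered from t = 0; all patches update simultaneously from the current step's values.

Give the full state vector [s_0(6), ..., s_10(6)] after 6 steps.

Answer: [198, 198, 198, 198, 198, 198, 198, 198, 198, 198, 198]

Derivation:
t=0: [22, 22, 22, 22, 22, 22, 22, 22, 22, 22, 22]
t=1: [66, 66, 66, 66, 66, 66, 66, 66, 66, 66, 66]
t=2: [198, 198, 198, 198, 198, 198, 198, 198, 198, 198, 198]
t=3: [114, 114, 114, 114, 114, 114, 114, 114, 114, 114, 114]
t=4: [138, 138, 138, 138, 138, 138, 138, 138, 138, 138, 138]
t=5: [66, 66, 66, 66, 66, 66, 66, 66, 66, 66, 66]
t=6: [198, 198, 198, 198, 198, 198, 198, 198, 198, 198, 198]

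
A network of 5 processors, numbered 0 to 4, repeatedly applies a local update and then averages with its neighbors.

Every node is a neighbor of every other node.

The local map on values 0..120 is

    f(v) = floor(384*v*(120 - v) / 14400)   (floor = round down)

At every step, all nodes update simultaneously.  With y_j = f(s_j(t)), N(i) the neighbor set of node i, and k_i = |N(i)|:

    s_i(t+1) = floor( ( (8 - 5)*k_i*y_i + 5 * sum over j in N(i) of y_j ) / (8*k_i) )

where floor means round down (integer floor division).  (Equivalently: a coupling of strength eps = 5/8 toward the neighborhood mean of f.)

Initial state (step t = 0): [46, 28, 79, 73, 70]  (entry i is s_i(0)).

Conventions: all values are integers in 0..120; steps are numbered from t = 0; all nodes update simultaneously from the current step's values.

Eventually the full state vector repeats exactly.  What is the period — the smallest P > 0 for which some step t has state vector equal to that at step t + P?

Answer: 2
Key observation: The state at step 13, [95, 95, 95, 95, 95], reappears at step 15 — and no state repeats earlier — so the cycle the system enters has period 2.

Derivation:
t=0: [46, 28, 79, 73, 70]
t=1: [86, 81, 85, 86, 87]
t=2: [78, 79, 78, 78, 78]
t=3: [86, 86, 86, 86, 86]
t=4: [77, 77, 77, 77, 77]
t=5: [88, 88, 88, 88, 88]
t=6: [75, 75, 75, 75, 75]
t=7: [90, 90, 90, 90, 90]
t=8: [72, 72, 72, 72, 72]
t=9: [92, 92, 92, 92, 92]
t=10: [68, 68, 68, 68, 68]
t=11: [94, 94, 94, 94, 94]
t=12: [65, 65, 65, 65, 65]
t=13: [95, 95, 95, 95, 95]
t=14: [63, 63, 63, 63, 63]
t=15: [95, 95, 95, 95, 95]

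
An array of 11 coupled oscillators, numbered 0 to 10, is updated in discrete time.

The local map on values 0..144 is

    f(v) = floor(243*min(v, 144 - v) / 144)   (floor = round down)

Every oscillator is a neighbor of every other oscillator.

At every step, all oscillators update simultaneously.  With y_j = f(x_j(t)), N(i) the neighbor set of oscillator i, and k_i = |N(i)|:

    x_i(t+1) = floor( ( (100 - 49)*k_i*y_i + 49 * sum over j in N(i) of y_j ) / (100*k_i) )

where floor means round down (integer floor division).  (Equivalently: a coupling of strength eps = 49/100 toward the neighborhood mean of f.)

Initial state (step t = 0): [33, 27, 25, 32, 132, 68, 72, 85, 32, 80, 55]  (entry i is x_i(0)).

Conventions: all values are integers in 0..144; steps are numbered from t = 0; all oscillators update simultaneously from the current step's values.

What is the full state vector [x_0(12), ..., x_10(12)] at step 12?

Answer: [90, 90, 89, 90, 88, 88, 88, 90, 90, 88, 90]

Derivation:
t=0: [33, 27, 25, 32, 132, 68, 72, 85, 32, 80, 55]
t=1: [64, 60, 58, 64, 48, 91, 95, 85, 64, 89, 81]
t=2: [102, 99, 97, 102, 89, 93, 90, 98, 102, 94, 101]
t=3: [74, 77, 78, 74, 84, 82, 84, 77, 74, 81, 75]
t=4: [114, 111, 110, 114, 106, 107, 106, 111, 114, 108, 113]
t=5: [53, 55, 56, 53, 59, 58, 59, 55, 53, 57, 54]
t=6: [91, 92, 93, 91, 95, 95, 95, 92, 91, 94, 92]
t=7: [87, 86, 85, 87, 84, 84, 84, 86, 87, 84, 86]
t=8: [97, 97, 98, 97, 99, 99, 99, 97, 97, 99, 97]
t=9: [78, 78, 77, 78, 76, 76, 76, 78, 78, 76, 78]
t=10: [111, 111, 112, 111, 113, 113, 113, 111, 111, 113, 111]
t=11: [54, 54, 53, 54, 52, 52, 52, 54, 54, 52, 54]
t=12: [90, 90, 89, 90, 88, 88, 88, 90, 90, 88, 90]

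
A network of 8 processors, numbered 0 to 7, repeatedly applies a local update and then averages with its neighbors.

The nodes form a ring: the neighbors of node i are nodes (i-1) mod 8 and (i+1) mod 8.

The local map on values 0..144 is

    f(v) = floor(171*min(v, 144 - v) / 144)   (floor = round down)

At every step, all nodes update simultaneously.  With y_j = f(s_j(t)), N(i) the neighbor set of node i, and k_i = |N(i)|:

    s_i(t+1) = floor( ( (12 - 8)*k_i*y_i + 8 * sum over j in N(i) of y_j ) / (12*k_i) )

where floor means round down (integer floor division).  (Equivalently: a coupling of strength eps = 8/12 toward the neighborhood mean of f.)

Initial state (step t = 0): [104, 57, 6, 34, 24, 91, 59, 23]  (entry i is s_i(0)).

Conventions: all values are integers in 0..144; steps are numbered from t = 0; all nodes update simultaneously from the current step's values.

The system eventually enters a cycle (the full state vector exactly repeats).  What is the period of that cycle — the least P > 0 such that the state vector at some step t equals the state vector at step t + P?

Answer: 2
Key observation: The state at step 11, [78, 77, 77, 77, 77, 78, 78, 78], reappears at step 13 — and no state repeats earlier — so the cycle the system enters has period 2.

Derivation:
t=0: [104, 57, 6, 34, 24, 91, 59, 23]
t=1: [47, 40, 38, 25, 43, 53, 53, 48]
t=2: [53, 49, 40, 41, 47, 58, 60, 58]
t=3: [62, 55, 51, 50, 57, 64, 69, 67]
t=4: [72, 66, 61, 62, 67, 74, 78, 77]
t=5: [80, 78, 74, 74, 78, 80, 80, 80]
t=6: [76, 79, 81, 81, 79, 76, 76, 76]
t=7: [79, 77, 75, 75, 77, 79, 80, 80]
t=8: [77, 79, 80, 80, 79, 77, 76, 76]
t=9: [78, 77, 76, 76, 77, 78, 79, 79]
t=10: [78, 79, 79, 79, 79, 78, 77, 77]
t=11: [78, 77, 77, 77, 77, 78, 78, 78]
t=12: [78, 78, 79, 79, 78, 78, 78, 78]
t=13: [78, 77, 77, 77, 77, 78, 78, 78]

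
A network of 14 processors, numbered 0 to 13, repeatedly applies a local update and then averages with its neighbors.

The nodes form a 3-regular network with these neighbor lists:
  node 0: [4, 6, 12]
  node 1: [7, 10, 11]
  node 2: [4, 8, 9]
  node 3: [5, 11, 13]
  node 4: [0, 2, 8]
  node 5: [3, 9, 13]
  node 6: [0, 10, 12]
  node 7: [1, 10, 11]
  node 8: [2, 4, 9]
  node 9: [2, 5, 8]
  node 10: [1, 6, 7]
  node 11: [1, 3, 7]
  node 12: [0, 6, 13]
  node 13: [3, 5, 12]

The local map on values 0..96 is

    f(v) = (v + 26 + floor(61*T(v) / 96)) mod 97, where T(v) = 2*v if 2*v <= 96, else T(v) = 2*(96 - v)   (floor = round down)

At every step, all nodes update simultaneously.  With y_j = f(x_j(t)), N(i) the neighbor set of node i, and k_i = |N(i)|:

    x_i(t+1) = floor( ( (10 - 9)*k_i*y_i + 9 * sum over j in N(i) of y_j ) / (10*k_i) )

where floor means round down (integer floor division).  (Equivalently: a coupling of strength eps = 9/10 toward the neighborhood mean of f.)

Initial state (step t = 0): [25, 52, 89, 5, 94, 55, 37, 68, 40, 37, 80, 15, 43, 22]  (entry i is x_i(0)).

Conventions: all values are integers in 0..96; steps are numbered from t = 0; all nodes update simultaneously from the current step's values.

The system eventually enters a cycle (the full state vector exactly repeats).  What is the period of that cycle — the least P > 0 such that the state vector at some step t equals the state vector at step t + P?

Simulating step by step:
t=0: [25, 52, 89, 5, 94, 55, 37, 68, 40, 37, 80, 15, 43, 22]
t=1: [27, 39, 19, 55, 40, 41, 42, 40, 21, 25, 27, 37, 53, 37]
t=2: [32, 37, 59, 18, 70, 41, 65, 37, 58, 57, 26, 22, 40, 29]
t=3: [25, 53, 34, 63, 24, 59, 34, 53, 34, 31, 26, 35, 39, 41]
t=4: [39, 42, 55, 22, 36, 48, 55, 42, 55, 23, 31, 32, 34, 27]
t=5: [17, 38, 40, 45, 27, 75, 39, 38, 40, 40, 34, 37, 42, 44]
t=6: [44, 11, 39, 24, 39, 26, 29, 11, 39, 22, 14, 19, 35, 28]
t=7: [37, 57, 34, 80, 20, 81, 37, 57, 34, 43, 63, 60, 63, 60]
t=8: [36, 34, 31, 32, 14, 29, 25, 34, 31, 14, 28, 33, 21, 30]
t=9: [64, 30, 72, 56, 66, 54, 59, 30, 72, 90, 37, 4, 63, 58]
t=10: [33, 52, 30, 35, 31, 32, 27, 52, 30, 32, 68, 70, 34, 34]
t=11: [57, 33, 66, 12, 66, 4, 21, 33, 66, 56, 50, 27, 29, 5]
t=12: [62, 38, 33, 53, 33, 41, 56, 38, 33, 33, 27, 26, 52, 57]
t=13: [25, 57, 3, 46, 12, 24, 50, 57, 3, 8, 28, 28, 34, 31]
t=14: [37, 67, 41, 82, 49, 59, 56, 67, 41, 47, 41, 39, 65, 45]
t=15: [32, 24, 30, 27, 20, 31, 23, 24, 30, 27, 31, 29, 27, 31]
t=16: [70, 88, 85, 93, 63, 90, 63, 88, 85, 93, 81, 83, 61, 90]
t=17: [33, 27, 28, 26, 29, 25, 31, 27, 28, 26, 29, 26, 30, 28]
t=18: [84, 87, 88, 85, 63, 85, 66, 87, 88, 86, 90, 86, 65, 87]
t=19: [32, 26, 28, 27, 27, 27, 29, 26, 28, 27, 28, 27, 29, 28]
t=20: [80, 86, 87, 87, 62, 87, 63, 86, 87, 88, 87, 85, 63, 88]
t=21: [32, 27, 29, 27, 28, 27, 30, 27, 29, 27, 28, 27, 30, 28]
t=22: [83, 87, 89, 87, 63, 87, 64, 87, 89, 89, 89, 87, 64, 89]
t=23: [32, 26, 28, 26, 27, 26, 29, 26, 28, 26, 28, 27, 29, 28]
t=24: [80, 86, 87, 86, 62, 86, 63, 86, 87, 87, 87, 85, 63, 87]
t=25: [32, 27, 29, 27, 28, 27, 30, 27, 29, 27, 28, 27, 30, 28]

Answer: 4
Key observation: The state at step 21, [32, 27, 29, 27, 28, 27, 30, 27, 29, 27, 28, 27, 30, 28], reappears at step 25 — and no state repeats earlier — so the cycle the system enters has period 4.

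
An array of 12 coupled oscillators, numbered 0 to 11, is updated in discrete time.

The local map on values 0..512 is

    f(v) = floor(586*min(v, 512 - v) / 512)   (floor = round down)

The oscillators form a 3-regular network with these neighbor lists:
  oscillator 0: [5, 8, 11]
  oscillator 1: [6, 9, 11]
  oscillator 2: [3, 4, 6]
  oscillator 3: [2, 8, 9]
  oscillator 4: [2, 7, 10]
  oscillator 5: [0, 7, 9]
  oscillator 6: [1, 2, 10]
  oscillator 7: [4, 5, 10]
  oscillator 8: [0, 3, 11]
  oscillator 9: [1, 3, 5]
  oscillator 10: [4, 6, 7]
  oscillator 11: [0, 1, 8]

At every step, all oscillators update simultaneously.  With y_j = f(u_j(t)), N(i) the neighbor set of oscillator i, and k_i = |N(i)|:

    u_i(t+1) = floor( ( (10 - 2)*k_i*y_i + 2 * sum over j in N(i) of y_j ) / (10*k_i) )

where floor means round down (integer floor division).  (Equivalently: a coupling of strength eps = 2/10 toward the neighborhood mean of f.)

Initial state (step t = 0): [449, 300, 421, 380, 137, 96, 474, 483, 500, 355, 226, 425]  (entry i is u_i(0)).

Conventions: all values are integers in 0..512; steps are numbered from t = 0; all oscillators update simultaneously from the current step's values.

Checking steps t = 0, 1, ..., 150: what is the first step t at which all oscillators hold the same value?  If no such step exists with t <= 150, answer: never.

Answer: never
Key observation: The state at step 31 reappears at step 35 — the system is in a cycle of period 4 from step 31 on.  No step 0..35 is synchronized, and the cycle repeats forever, so no step up to 150 (or ever) has all oscillators equal.

Derivation:
t=0: [449, 300, 421, 380, 137, 96, 474, 483, 500, 355, 226, 425]  (not all equal)
t=1: [72, 215, 106, 140, 151, 106, 74, 61, 31, 176, 221, 101]  (not all equal)
t=2: [83, 223, 124, 151, 167, 120, 108, 91, 51, 195, 223, 116]  (not all equal)
t=3: [97, 235, 145, 165, 186, 137, 141, 122, 72, 216, 231, 132]  (not all equal)
t=4: [114, 251, 169, 183, 207, 157, 175, 153, 95, 238, 245, 151]  (not all equal)
t=5: [134, 272, 197, 205, 232, 181, 210, 186, 120, 262, 264, 172]  (not all equal)
t=6: [158, 267, 229, 230, 260, 209, 244, 219, 148, 276, 274, 194]  (not all equal)
t=7: [186, 275, 264, 257, 282, 237, 277, 253, 179, 268, 272, 219]  (not all equal)
t=8: [217, 269, 281, 283, 266, 268, 269, 285, 213, 278, 273, 245]  (not all equal)
t=9: [251, 277, 265, 261, 277, 274, 276, 262, 247, 268, 272, 275]  (not all equal)
t=10: [284, 269, 280, 285, 270, 274, 270, 283, 281, 278, 274, 272]  (not all equal)
t=11: [262, 276, 266, 260, 274, 270, 275, 264, 264, 267, 271, 272]  (not all equal)
t=12: [284, 271, 280, 286, 273, 277, 271, 281, 282, 279, 275, 275]  (not all equal)
t=13: [261, 274, 265, 259, 271, 267, 274, 265, 263, 266, 270, 270]  (not all equal)
t=14: [285, 272, 281, 287, 276, 280, 272, 281, 284, 280, 276, 277]  (not all equal)
t=15: [260, 273, 264, 258, 269, 264, 273, 264, 260, 265, 269, 267]  (not all equal)
t=16: [287, 274, 282, 288, 278, 283, 274, 282, 287, 282, 278, 280]  (not all equal)
t=17: [257, 270, 263, 257, 266, 261, 271, 263, 257, 263, 267, 264]  (not all equal)
t=18: [290, 276, 283, 290, 281, 286, 276, 283, 290, 284, 280, 283]  (not all equal)
t=19: [254, 268, 262, 254, 263, 258, 269, 262, 254, 260, 265, 261]  (not all equal)
t=20: [289, 280, 285, 289, 284, 289, 278, 285, 289, 287, 282, 286]  (not all equal)
t=21: [255, 264, 259, 255, 260, 255, 266, 259, 255, 257, 262, 258]  (not all equal)
t=22: [290, 283, 288, 290, 288, 290, 282, 288, 290, 290, 286, 289]  (not all equal)
t=23: [254, 261, 256, 254, 256, 254, 262, 256, 254, 254, 258, 255]  (not all equal)
t=24: [290, 287, 292, 290, 292, 290, 286, 292, 290, 289, 290, 290]  (not all equal)
t=25: [254, 256, 251, 253, 251, 253, 257, 251, 254, 255, 253, 254]  (not all equal)
t=26: [289, 292, 287, 289, 287, 289, 290, 287, 289, 290, 288, 290]  (not all equal)
t=27: [254, 251, 256, 255, 256, 255, 254, 256, 254, 253, 256, 253]  (not all equal)
t=28: [290, 287, 292, 290, 293, 290, 290, 292, 290, 289, 292, 289]  (not all equal)
t=29: [254, 256, 251, 253, 250, 253, 253, 251, 254, 255, 251, 255]  (not all equal)
t=30: [290, 292, 287, 289, 286, 289, 289, 287, 290, 290, 287, 291]  (not all equal)
t=31: [253, 251, 256, 255, 257, 255, 255, 256, 253, 253, 256, 252]  (not all equal)
t=32: [289, 287, 292, 290, 291, 290, 291, 292, 289, 289, 292, 288]  (not all equal)
t=33: [255, 256, 251, 253, 251, 253, 252, 251, 255, 255, 251, 255]  (not all equal)
t=34: [290, 292, 287, 289, 287, 289, 288, 287, 290, 290, 287, 291]  (not all equal)
t=35: [253, 251, 256, 255, 257, 255, 255, 256, 253, 253, 256, 252]  (not all equal)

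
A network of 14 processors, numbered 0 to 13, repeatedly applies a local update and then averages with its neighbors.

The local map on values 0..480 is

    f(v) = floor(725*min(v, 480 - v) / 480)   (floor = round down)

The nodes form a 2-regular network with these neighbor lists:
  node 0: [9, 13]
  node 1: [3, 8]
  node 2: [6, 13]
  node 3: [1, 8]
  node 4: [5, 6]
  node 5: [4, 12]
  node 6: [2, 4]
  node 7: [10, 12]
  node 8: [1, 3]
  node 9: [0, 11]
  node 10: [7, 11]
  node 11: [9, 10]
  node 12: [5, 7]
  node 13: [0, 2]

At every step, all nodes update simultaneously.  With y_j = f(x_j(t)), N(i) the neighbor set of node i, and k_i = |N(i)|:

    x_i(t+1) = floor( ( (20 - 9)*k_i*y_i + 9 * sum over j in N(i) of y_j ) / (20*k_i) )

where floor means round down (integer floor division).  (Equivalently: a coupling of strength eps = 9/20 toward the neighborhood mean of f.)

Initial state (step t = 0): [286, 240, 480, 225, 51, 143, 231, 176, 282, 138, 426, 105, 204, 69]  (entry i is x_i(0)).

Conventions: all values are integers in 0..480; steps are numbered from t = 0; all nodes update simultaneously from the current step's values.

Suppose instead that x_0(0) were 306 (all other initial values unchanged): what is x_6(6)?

Answer: x_6(6) = 240
Key observation: This trace re-runs the system from the modified initial state.

Derivation:
t=0: [306, 240, 480, 225, 51, 143, 231, 176, 282, 138, 426, 105, 204, 69]
t=1: [214, 342, 101, 335, 169, 204, 208, 233, 322, 208, 139, 151, 277, 116]
t=2: [287, 217, 193, 220, 280, 295, 264, 308, 226, 296, 245, 243, 316, 203]
t=3: [291, 331, 302, 332, 302, 276, 312, 277, 335, 298, 333, 338, 256, 299]
t=4: [279, 223, 265, 222, 273, 305, 259, 294, 221, 262, 239, 229, 324, 274]
t=5: [310, 335, 323, 334, 305, 268, 326, 287, 334, 326, 338, 344, 251, 312]
t=6: [249, 219, 239, 219, 269, 313, 240, 285, 219, 231, 229, 213, 327, 250]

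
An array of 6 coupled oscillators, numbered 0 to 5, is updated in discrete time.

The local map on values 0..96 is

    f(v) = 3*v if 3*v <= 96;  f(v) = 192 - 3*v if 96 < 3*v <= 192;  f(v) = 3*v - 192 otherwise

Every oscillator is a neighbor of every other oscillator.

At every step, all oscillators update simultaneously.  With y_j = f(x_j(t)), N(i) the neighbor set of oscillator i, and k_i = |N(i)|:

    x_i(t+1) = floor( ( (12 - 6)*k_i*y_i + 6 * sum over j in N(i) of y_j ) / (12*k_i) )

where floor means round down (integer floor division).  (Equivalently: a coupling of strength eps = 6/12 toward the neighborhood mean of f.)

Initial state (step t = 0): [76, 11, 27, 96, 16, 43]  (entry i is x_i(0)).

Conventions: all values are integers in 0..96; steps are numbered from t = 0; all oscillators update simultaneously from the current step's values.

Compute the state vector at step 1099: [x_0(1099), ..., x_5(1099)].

Answer: [73, 73, 73, 71, 71, 73]
Key observation: The state at step 22, [25, 25, 25, 23, 23, 25], reappears at step 24: the system is in a cycle of period 2 from step 22 on.  Therefore the state at step 1099 equals the state at step 22 + ((1099 - 22) mod 2) = 23, which is [73, 73, 73, 71, 71, 73].

Derivation:
t=0: [76, 11, 27, 96, 16, 43]
t=1: [50, 48, 68, 74, 54, 60]
t=2: [34, 36, 22, 29, 29, 22]
t=3: [84, 81, 74, 82, 82, 74]
t=4: [51, 48, 39, 49, 49, 39]
t=5: [48, 51, 62, 50, 50, 62]
t=6: [37, 33, 20, 35, 35, 20]
t=7: [79, 84, 70, 81, 81, 70]
t=8: [42, 48, 31, 44, 44, 31]
t=9: [68, 61, 79, 66, 66, 79]
t=10: [17, 15, 30, 14, 14, 30]
t=11: [56, 54, 72, 52, 52, 72]
t=12: [27, 29, 27, 31, 31, 27]
t=13: [84, 86, 84, 88, 88, 84]
t=14: [63, 65, 63, 67, 67, 63]
t=15: [4, 4, 4, 6, 6, 4]
t=16: [13, 13, 13, 15, 15, 13]
t=17: [40, 40, 40, 42, 42, 40]
t=18: [70, 70, 70, 68, 68, 70]
t=19: [16, 16, 16, 14, 14, 16]
t=20: [46, 46, 46, 44, 44, 46]
t=21: [55, 55, 55, 57, 57, 55]
t=22: [25, 25, 25, 23, 23, 25]
t=23: [73, 73, 73, 71, 71, 73]
t=24: [25, 25, 25, 23, 23, 25]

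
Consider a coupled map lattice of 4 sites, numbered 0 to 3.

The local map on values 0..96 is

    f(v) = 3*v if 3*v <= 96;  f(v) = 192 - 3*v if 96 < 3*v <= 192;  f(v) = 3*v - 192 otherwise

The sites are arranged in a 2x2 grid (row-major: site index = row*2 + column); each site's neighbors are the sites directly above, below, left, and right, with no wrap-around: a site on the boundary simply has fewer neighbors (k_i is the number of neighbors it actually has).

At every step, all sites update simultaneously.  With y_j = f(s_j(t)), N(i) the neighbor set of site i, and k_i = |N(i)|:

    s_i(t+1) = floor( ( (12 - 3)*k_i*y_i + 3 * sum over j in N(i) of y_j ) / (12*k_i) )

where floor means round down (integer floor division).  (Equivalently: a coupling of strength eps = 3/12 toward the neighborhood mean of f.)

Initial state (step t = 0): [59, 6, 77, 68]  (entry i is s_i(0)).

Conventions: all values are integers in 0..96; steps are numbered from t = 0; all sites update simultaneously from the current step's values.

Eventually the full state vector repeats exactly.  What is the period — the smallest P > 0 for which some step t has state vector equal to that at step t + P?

Answer: 23
Key observation: The state at step 72, [86, 81, 76, 86], reappears at step 95 — and no state repeats earlier — so the cycle the system enters has period 23.

Derivation:
t=0: [59, 6, 77, 68]
t=1: [18, 16, 32, 16]
t=2: [58, 48, 84, 54]
t=3: [27, 42, 51, 36]
t=4: [73, 70, 49, 76]
t=5: [28, 21, 41, 34]
t=6: [79, 69, 73, 84]
t=7: [39, 24, 33, 50]
t=8: [76, 68, 84, 52]
t=9: [36, 18, 54, 36]
t=10: [73, 61, 43, 73]
t=11: [29, 13, 54, 29]
t=12: [73, 51, 44, 73]
t=13: [32, 36, 51, 32]
t=14: [87, 87, 53, 87]
t=15: [64, 69, 42, 64]
t=16: [10, 11, 49, 10]
t=17: [32, 32, 41, 32]
t=18: [92, 96, 75, 92]
t=19: [79, 93, 45, 79]
t=20: [51, 76, 54, 51]
t=21: [37, 36, 32, 37]
t=22: [83, 83, 92, 83]
t=23: [60, 57, 77, 60]
t=24: [16, 18, 32, 16]
t=25: [54, 52, 84, 54]
t=26: [34, 34, 52, 34]
t=27: [83, 90, 49, 83]
t=28: [58, 72, 48, 58]
t=29: [22, 22, 40, 22]
t=30: [66, 66, 70, 66]
t=31: [7, 6, 15, 7]
t=32: [23, 18, 39, 23]
t=33: [67, 57, 73, 67]
t=34: [12, 18, 22, 12]
t=35: [42, 49, 58, 42]
t=36: [57, 50, 30, 57]
t=37: [32, 36, 72, 32]
t=38: [85, 87, 42, 85]
t=39: [64, 67, 65, 64]
t=40: [1, 6, 2, 1]
t=41: [5, 14, 5, 5]
t=42: [18, 35, 15, 18]
t=43: [57, 78, 47, 57]
t=44: [27, 36, 43, 27]
t=45: [79, 83, 67, 79]
t=46: [42, 54, 18, 42]
t=47: [60, 39, 57, 60]
t=48: [21, 59, 18, 21]
t=49: [55, 27, 56, 55]
t=50: [33, 67, 24, 33]
t=51: [79, 30, 77, 79]
t=52: [49, 78, 40, 49]
t=53: [48, 42, 65, 48]
t=54: [44, 61, 14, 44]
t=55: [51, 21, 46, 51]
t=56: [43, 57, 50, 43]
t=57: [55, 31, 47, 55]
t=58: [38, 76, 45, 38]
t=59: [70, 46, 62, 70]
t=60: [21, 45, 9, 21]
t=61: [57, 58, 36, 57]
t=62: [28, 18, 68, 28]
t=63: [71, 61, 30, 71]
t=64: [28, 12, 72, 28]
t=65: [70, 48, 39, 70]
t=66: [28, 40, 60, 28]
t=67: [73, 75, 30, 73]
t=68: [35, 31, 74, 35]
t=69: [80, 91, 44, 80]
t=70: [53, 72, 57, 53]
t=71: [30, 26, 24, 30]
t=72: [86, 81, 76, 86]
t=73: [60, 54, 43, 60]
t=74: [20, 25, 50, 20]
t=75: [59, 71, 46, 59]
t=76: [20, 19, 44, 20]
t=77: [59, 57, 60, 59]
t=78: [15, 19, 12, 15]
t=79: [45, 54, 38, 45]
t=80: [56, 36, 72, 56]
t=81: [31, 69, 24, 31]
t=82: [80, 34, 77, 80]
t=83: [52, 79, 41, 52]
t=84: [41, 42, 60, 41]
t=85: [61, 66, 26, 61]
t=86: [17, 6, 60, 17]
t=87: [42, 26, 21, 42]
t=88: [67, 75, 63, 67]
t=89: [11, 27, 4, 11]
t=90: [36, 69, 17, 36]
t=91: [71, 32, 59, 71]
t=92: [29, 77, 16, 29]
t=93: [76, 51, 57, 76]
t=94: [34, 38, 24, 34]
t=95: [86, 81, 76, 86]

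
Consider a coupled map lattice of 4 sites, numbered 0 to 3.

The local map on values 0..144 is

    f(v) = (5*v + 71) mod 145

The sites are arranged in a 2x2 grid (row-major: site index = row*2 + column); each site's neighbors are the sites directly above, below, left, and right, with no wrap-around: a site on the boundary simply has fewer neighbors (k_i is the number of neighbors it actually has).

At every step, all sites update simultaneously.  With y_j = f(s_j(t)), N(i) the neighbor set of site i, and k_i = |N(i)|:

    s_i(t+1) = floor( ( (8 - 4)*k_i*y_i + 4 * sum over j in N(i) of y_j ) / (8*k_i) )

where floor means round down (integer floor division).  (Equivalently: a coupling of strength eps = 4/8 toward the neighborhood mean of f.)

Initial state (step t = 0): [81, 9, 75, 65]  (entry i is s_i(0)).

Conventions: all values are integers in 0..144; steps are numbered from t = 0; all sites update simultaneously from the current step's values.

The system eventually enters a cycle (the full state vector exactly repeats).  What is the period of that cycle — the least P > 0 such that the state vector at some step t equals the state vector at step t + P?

Answer: 14
Key observation: The state at step 21, [66, 66, 66, 66], reappears at step 35 — and no state repeats earlier — so the cycle the system enters has period 14.

Derivation:
t=0: [81, 9, 75, 65]
t=1: [52, 94, 42, 84]
t=2: [81, 77, 92, 88]
t=3: [49, 39, 77, 67]
t=4: [48, 96, 46, 93]
t=5: [42, 88, 36, 82]
t=6: [113, 83, 98, 68]
t=7: [72, 69, 107, 104]
t=8: [108, 101, 51, 43]
t=9: [59, 113, 61, 114]
t=10: [73, 62, 77, 66]
t=11: [28, 73, 38, 83]
t=12: [62, 29, 87, 54]
t=13: [81, 71, 71, 61]
t=14: [88, 99, 99, 111]
t=15: [103, 96, 96, 88]
t=16: [61, 78, 78, 96]
t=17: [56, 63, 63, 71]
t=18: [78, 97, 97, 116]
t=19: [73, 84, 84, 96]
t=20: [28, 57, 57, 86]
t=21: [66, 66, 66, 66]
t=22: [111, 111, 111, 111]
t=23: [46, 46, 46, 46]
t=24: [11, 11, 11, 11]
t=25: [126, 126, 126, 126]
t=26: [121, 121, 121, 121]
t=27: [96, 96, 96, 96]
t=28: [116, 116, 116, 116]
t=29: [71, 71, 71, 71]
t=30: [136, 136, 136, 136]
t=31: [26, 26, 26, 26]
t=32: [56, 56, 56, 56]
t=33: [61, 61, 61, 61]
t=34: [86, 86, 86, 86]
t=35: [66, 66, 66, 66]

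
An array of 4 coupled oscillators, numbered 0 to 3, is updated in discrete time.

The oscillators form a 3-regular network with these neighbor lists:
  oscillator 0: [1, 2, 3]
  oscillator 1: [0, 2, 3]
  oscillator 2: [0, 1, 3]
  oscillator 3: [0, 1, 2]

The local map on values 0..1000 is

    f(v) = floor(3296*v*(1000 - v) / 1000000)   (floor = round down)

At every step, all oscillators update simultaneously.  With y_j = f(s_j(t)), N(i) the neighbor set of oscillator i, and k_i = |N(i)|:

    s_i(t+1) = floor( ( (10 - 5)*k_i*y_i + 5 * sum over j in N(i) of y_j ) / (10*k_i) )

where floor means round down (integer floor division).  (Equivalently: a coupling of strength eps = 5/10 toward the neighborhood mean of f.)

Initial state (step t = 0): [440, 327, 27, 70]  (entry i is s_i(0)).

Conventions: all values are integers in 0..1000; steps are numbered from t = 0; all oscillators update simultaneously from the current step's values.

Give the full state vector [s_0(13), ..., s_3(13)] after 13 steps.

Simulating step by step:
t=0: [440, 327, 27, 70]
t=1: [576, 547, 334, 377]
t=2: [789, 793, 765, 779]
t=3: [557, 555, 572, 563]
t=4: [811, 811, 809, 810]
t=5: [506, 506, 507, 506]
t=6: [823, 823, 823, 823]
t=7: [480, 480, 480, 480]
t=8: [822, 822, 822, 822]
t=9: [482, 482, 482, 482]
t=10: [822, 822, 822, 822]
t=11: [482, 482, 482, 482]
t=12: [822, 822, 822, 822]
t=13: [482, 482, 482, 482]

Answer: [482, 482, 482, 482]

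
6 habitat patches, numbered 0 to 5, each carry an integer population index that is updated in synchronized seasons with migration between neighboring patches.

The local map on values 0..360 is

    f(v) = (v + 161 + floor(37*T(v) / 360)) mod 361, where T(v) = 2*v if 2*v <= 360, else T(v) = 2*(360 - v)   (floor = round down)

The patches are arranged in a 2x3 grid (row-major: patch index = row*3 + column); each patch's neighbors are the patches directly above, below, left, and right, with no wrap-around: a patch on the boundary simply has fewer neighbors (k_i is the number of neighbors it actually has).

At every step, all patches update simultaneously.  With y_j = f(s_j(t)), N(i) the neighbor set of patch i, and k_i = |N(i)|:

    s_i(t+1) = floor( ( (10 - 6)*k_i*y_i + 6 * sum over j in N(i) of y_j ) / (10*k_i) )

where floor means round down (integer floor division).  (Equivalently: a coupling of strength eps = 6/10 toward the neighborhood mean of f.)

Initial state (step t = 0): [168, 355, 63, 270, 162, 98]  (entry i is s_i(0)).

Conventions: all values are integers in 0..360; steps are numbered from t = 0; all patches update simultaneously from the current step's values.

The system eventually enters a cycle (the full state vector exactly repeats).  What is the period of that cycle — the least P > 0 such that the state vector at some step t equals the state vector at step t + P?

Simulating step by step:
t=0: [168, 355, 63, 270, 162, 98]
t=1: [74, 181, 224, 142, 247, 289]
t=2: [204, 81, 56, 228, 118, 77]
t=3: [108, 216, 244, 123, 234, 260]
t=4: [222, 101, 64, 228, 110, 69]
t=5: [121, 229, 253, 124, 233, 256]
t=6: [231, 109, 69, 233, 112, 70]
t=7: [128, 236, 258, 129, 237, 260]
t=8: [239, 115, 73, 239, 116, 74]
t=9: [133, 242, 264, 134, 242, 264]
t=10: [244, 120, 77, 244, 120, 77]
t=11: [138, 247, 268, 138, 247, 268]
t=12: [249, 124, 81, 249, 124, 81]
t=13: [142, 251, 273, 142, 251, 273]
t=14: [254, 128, 84, 254, 128, 84]
t=15: [147, 256, 277, 147, 256, 277]
t=16: [259, 132, 88, 259, 132, 88]
t=17: [151, 261, 282, 151, 261, 282]
t=18: [264, 136, 92, 264, 136, 92]
t=19: [155, 265, 286, 155, 265, 286]
t=20: [268, 140, 95, 268, 140, 95]
t=21: [158, 269, 291, 158, 269, 291]
t=22: [271, 143, 99, 271, 143, 99]
t=23: [162, 273, 295, 162, 273, 295]
t=24: [276, 146, 102, 276, 146, 102]
t=25: [166, 277, 299, 166, 277, 299]
t=26: [28, 78, 105, 28, 78, 105]
t=27: [212, 249, 277, 212, 249, 277]
t=28: [50, 69, 87, 50, 69, 87]
t=29: [227, 243, 258, 227, 243, 258]
t=30: [57, 66, 74, 57, 66, 74]
t=31: [232, 239, 247, 232, 239, 247]
t=32: [59, 63, 67, 59, 63, 67]
t=33: [233, 236, 239, 233, 236, 239]
t=34: [59, 61, 62, 59, 61, 62]
t=35: [232, 233, 234, 232, 233, 234]
t=36: [58, 58, 59, 58, 58, 59]
t=37: [230, 230, 231, 230, 230, 231]
t=38: [56, 56, 56, 56, 56, 56]
t=39: [228, 228, 228, 228, 228, 228]
t=40: [55, 55, 55, 55, 55, 55]
t=41: [227, 227, 227, 227, 227, 227]
t=42: [54, 54, 54, 54, 54, 54]
t=43: [226, 226, 226, 226, 226, 226]
t=44: [53, 53, 53, 53, 53, 53]
t=45: [224, 224, 224, 224, 224, 224]
t=46: [51, 51, 51, 51, 51, 51]
t=47: [222, 222, 222, 222, 222, 222]
t=48: [50, 50, 50, 50, 50, 50]
t=49: [221, 221, 221, 221, 221, 221]
t=50: [49, 49, 49, 49, 49, 49]
t=51: [220, 220, 220, 220, 220, 220]
t=52: [48, 48, 48, 48, 48, 48]
t=53: [218, 218, 218, 218, 218, 218]
t=54: [47, 47, 47, 47, 47, 47]
t=55: [217, 217, 217, 217, 217, 217]
t=56: [46, 46, 46, 46, 46, 46]
t=57: [216, 216, 216, 216, 216, 216]
t=58: [45, 45, 45, 45, 45, 45]
t=59: [215, 215, 215, 215, 215, 215]
t=60: [44, 44, 44, 44, 44, 44]
t=61: [214, 214, 214, 214, 214, 214]
t=62: [44, 44, 44, 44, 44, 44]

Answer: 2
Key observation: The state at step 60, [44, 44, 44, 44, 44, 44], reappears at step 62 — and no state repeats earlier — so the cycle the system enters has period 2.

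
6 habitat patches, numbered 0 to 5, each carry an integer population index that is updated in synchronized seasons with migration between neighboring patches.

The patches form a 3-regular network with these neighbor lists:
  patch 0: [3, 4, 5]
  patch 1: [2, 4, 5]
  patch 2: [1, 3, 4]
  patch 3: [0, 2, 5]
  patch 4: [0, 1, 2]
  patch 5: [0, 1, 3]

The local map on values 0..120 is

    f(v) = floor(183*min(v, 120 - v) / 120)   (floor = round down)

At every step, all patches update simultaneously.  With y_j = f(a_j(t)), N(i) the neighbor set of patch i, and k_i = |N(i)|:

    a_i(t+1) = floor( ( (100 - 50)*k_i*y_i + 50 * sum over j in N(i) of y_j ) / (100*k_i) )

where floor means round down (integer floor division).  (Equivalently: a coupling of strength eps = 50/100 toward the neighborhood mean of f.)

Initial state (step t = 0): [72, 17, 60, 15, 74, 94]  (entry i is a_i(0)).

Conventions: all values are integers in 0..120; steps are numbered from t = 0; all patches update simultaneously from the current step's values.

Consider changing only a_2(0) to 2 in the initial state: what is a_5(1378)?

Simulating step by step:
t=0: [72, 17, 2, 15, 74, 94]
t=1: [58, 31, 21, 30, 51, 39]
t=2: [74, 51, 44, 52, 66, 59]
t=3: [76, 78, 73, 77, 76, 82]
t=4: [65, 64, 68, 65, 67, 61]
t=5: [83, 83, 80, 83, 81, 86]
t=6: [55, 56, 59, 56, 58, 53]
t=7: [83, 85, 87, 84, 86, 82]
t=8: [55, 52, 51, 54, 52, 55]
t=9: [82, 79, 78, 81, 79, 82]
t=10: [58, 61, 62, 59, 61, 58]
t=11: [88, 88, 88, 88, 88, 88]
t=12: [48, 48, 48, 48, 48, 48]
t=13: [73, 73, 73, 73, 73, 73]
t=14: [71, 71, 71, 71, 71, 71]
t=15: [74, 74, 74, 74, 74, 74]
t=16: [70, 70, 70, 70, 70, 70]
t=17: [76, 76, 76, 76, 76, 76]
t=18: [67, 67, 67, 67, 67, 67]
t=19: [80, 80, 80, 80, 80, 80]
t=20: [61, 61, 61, 61, 61, 61]
t=21: [89, 89, 89, 89, 89, 89]
t=22: [47, 47, 47, 47, 47, 47]
t=23: [71, 71, 71, 71, 71, 71]

Answer: a_5(1378) = 80
Key observation: The state at step 14, [71, 71, 71, 71, 71, 71], reappears at step 23: the system is in a cycle of period 9 from step 14 on.  Therefore the state at step 1378 equals the state at step 14 + ((1378 - 14) mod 9) = 19, which is [80, 80, 80, 80, 80, 80].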